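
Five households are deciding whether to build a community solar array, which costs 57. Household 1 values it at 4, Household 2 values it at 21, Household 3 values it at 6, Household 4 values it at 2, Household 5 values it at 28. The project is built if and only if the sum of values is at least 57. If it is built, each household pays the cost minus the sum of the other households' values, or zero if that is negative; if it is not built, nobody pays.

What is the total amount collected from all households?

Total value 61 ≥ cost 57, so it is built.
Household 1: others sum to 57; max(0, 57 - 57) = 0.
Household 2: others sum to 40; max(0, 57 - 40) = 17.
Household 3: others sum to 55; max(0, 57 - 55) = 2.
Household 4: others sum to 59; max(0, 57 - 59) = 0.
Household 5: others sum to 33; max(0, 57 - 33) = 24.
Total collected = 0 + 17 + 2 + 0 + 24 = 43.

43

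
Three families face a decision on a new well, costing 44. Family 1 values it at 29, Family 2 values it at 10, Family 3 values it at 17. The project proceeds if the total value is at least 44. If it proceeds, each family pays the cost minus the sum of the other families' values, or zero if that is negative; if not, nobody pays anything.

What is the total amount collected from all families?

22

Total value 56 ≥ cost 44, so it is built.
Family 1: others sum to 27; max(0, 44 - 27) = 17.
Family 2: others sum to 46; max(0, 44 - 46) = 0.
Family 3: others sum to 39; max(0, 44 - 39) = 5.
Total collected = 17 + 0 + 5 = 22.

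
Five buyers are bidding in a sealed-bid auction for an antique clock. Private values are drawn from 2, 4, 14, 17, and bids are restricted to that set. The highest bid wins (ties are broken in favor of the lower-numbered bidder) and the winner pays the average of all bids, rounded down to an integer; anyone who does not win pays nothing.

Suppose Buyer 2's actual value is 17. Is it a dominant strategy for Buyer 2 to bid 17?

Consider the case where Buyer 1 bids 2, Buyer 3 bids 2, Buyer 4 bids 2 and Buyer 5 bids 2.
Truthful bid 17: wins, pays 5, utility 17 - 5 = 12.
Bid 4 instead: wins, pays 2, utility 17 - 2 = 15.
Since 15 > 12, bidding 4 is strictly better here, so truthful bidding is not dominant.

No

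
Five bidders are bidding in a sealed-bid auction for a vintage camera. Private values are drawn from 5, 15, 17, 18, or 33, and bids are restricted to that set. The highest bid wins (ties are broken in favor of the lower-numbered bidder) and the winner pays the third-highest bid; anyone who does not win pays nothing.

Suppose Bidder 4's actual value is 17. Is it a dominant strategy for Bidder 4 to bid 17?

Consider the case where Bidder 1 bids 5, Bidder 2 bids 5, Bidder 3 bids 5 and Bidder 5 bids 18.
Truthful bid 17: loses, pays 0, utility 0.
Bid 18 instead: wins, pays 5, utility 17 - 5 = 12.
Since 12 > 0, bidding 18 is strictly better here, so truthful bidding is not dominant.

No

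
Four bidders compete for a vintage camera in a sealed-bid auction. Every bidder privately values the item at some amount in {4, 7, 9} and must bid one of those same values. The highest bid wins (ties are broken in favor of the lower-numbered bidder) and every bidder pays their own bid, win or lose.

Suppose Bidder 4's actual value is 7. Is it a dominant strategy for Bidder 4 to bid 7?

No

Consider the case where Bidder 1 bids 4, Bidder 2 bids 4 and Bidder 3 bids 7.
Truthful bid 7: loses but pays 7, utility -7.
Bid 4 instead: loses but pays 4, utility -4.
Since -4 > -7, bidding 4 is strictly better here, so truthful bidding is not dominant.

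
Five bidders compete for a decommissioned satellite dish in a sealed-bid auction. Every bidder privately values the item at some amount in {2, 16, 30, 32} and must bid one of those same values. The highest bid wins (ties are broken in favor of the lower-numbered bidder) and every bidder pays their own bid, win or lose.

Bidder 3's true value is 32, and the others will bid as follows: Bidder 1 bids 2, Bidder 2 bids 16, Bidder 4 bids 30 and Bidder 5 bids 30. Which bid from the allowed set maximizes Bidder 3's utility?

Bid 2: loses but pays 2, utility -2.
Bid 16: loses but pays 16, utility -16.
Bid 30: wins, pays 30, utility 32 - 30 = 2.
Bid 32: wins, pays 32, utility 32 - 32 = 0.
The best choice is 30 with utility 2.

30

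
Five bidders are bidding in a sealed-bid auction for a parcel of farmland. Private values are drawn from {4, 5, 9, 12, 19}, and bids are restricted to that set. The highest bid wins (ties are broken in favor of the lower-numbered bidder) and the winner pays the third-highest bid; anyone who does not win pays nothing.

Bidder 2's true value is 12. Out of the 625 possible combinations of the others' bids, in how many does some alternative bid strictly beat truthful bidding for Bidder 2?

108

Others bid (4, 4, 4, 19): truth gives 0; bid 19 gives 8 > 0. Violating.
Others bid (4, 4, 5, 19): truth gives 0; bid 19 gives 7 > 0. Violating.
Others bid (4, 4, 9, 19): truth gives 0; bid 19 gives 3 > 0. Violating.
Others bid (4, 4, 19, 4): truth gives 0; bid 19 gives 8 > 0. Violating.
Others bid (4, 4, 4, 4): truth gives 8; no alternative beats it.
Others bid (4, 4, 4, 5): truth gives 8; no alternative beats it.
(Checking all 625 profiles: 108 have a profitable deviation, 517 do not.)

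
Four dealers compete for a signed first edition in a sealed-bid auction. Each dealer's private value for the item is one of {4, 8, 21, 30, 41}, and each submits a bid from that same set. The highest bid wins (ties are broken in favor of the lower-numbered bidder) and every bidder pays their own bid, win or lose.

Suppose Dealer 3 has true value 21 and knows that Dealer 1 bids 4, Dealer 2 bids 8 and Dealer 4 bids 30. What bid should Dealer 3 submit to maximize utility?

Bid 4: loses but pays 4, utility -4.
Bid 8: loses but pays 8, utility -8.
Bid 21: loses but pays 21, utility -21.
Bid 30: wins, pays 30, utility 21 - 30 = -9.
Bid 41: wins, pays 41, utility 21 - 41 = -20.
The best choice is 4 with utility -4.

4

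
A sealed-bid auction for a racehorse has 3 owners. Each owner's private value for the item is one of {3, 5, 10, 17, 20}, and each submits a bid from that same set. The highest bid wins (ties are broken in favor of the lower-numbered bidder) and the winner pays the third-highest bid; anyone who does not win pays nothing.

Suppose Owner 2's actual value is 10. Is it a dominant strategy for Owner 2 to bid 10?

Consider the case where Owner 1 bids 3 and Owner 3 bids 17.
Truthful bid 10: loses, pays 0, utility 0.
Bid 17 instead: wins, pays 3, utility 10 - 3 = 7.
Since 7 > 0, bidding 17 is strictly better here, so truthful bidding is not dominant.

No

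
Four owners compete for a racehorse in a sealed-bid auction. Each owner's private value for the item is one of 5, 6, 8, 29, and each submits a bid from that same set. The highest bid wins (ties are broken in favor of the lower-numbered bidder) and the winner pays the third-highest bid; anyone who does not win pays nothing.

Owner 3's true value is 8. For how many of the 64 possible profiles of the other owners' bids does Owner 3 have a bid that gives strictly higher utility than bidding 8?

Others bid (5, 5, 29): truth gives 0; bid 29 gives 3 > 0. Violating.
Others bid (5, 6, 29): truth gives 0; bid 29 gives 2 > 0. Violating.
Others bid (5, 8, 5): truth gives 0; bid 29 gives 3 > 0. Violating.
Others bid (5, 8, 6): truth gives 0; bid 29 gives 2 > 0. Violating.
Others bid (5, 5, 5): truth gives 3; no alternative beats it.
Others bid (5, 5, 6): truth gives 3; no alternative beats it.
(Checking all 64 profiles: 12 have a profitable deviation, 52 do not.)

12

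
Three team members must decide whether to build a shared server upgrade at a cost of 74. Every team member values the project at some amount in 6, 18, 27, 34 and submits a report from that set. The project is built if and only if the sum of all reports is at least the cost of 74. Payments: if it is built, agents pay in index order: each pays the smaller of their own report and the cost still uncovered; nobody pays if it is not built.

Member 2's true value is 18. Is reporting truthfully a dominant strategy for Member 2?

Consider the case where Member 1 reports 34 and Member 3 reports 34.
Truthful report 18: project built, pays 18, utility 18 - 18 = 0.
Report 6 instead: project built, pays 6, utility 18 - 6 = 12.
Since 12 > 0, reporting 6 is strictly better here, so truthful reporting is not dominant.

No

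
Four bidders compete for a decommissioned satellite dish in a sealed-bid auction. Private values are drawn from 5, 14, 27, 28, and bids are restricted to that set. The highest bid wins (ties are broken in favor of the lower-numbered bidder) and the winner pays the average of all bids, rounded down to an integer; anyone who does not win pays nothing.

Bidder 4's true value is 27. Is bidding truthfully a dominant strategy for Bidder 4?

No

Consider the case where Bidder 1 bids 5, Bidder 2 bids 5 and Bidder 3 bids 5.
Truthful bid 27: wins, pays 10, utility 27 - 10 = 17.
Bid 14 instead: wins, pays 7, utility 27 - 7 = 20.
Since 20 > 17, bidding 14 is strictly better here, so truthful bidding is not dominant.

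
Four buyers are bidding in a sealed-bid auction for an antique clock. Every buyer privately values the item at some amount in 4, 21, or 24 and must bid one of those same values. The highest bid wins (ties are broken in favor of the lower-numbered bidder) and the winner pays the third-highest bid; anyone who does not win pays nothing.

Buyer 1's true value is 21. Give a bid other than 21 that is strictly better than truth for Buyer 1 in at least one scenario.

24

Suppose Buyer 2 bids 4, Buyer 3 bids 4 and Buyer 4 bids 24.
Bid 21: loses, pays 0, utility 0.
Bid 24: wins, pays 4, utility 21 - 4 = 17.
So bidding 24 beats truth here (17 > 0).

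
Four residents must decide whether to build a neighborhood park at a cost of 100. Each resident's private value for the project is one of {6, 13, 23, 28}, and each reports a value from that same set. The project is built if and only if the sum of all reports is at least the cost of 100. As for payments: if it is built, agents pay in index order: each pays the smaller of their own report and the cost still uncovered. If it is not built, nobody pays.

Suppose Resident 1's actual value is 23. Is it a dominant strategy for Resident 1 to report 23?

Yes

Check each profile of the others' reports and compare truth against every alternative report.
Others report (6, 6, 6): truth gives 0, best alternative gives 0.
Others report (6, 6, 13): truth gives 0, best alternative gives 0.
Others report (6, 6, 23): truth gives 0, best alternative gives 0.
Others report (6, 6, 28): truth gives 0, best alternative gives 0.
Others report (6, 13, 6): truth gives 0, best alternative gives 0.
Others report (6, 13, 13): truth gives 0, best alternative gives 0.
(Remaining 58 profiles checked similarly; truth is weakly best in each.)
In every case the truthful report is at least as good as any alternative, so it is a dominant strategy.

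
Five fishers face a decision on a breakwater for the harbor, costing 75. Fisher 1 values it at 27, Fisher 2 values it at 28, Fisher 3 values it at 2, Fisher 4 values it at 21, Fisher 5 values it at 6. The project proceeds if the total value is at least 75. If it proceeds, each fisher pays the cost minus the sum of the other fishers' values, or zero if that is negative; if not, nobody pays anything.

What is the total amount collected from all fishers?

Total value 84 ≥ cost 75, so it is built.
Fisher 1: others sum to 57; max(0, 75 - 57) = 18.
Fisher 2: others sum to 56; max(0, 75 - 56) = 19.
Fisher 3: others sum to 82; max(0, 75 - 82) = 0.
Fisher 4: others sum to 63; max(0, 75 - 63) = 12.
Fisher 5: others sum to 78; max(0, 75 - 78) = 0.
Total collected = 18 + 19 + 0 + 12 + 0 = 49.

49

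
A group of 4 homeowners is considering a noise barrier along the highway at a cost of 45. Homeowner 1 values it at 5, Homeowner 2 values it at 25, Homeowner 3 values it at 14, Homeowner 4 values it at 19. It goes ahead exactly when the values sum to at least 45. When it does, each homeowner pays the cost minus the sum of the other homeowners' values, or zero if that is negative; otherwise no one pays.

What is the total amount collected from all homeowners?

8

Total value 63 ≥ cost 45, so it is built.
Homeowner 1: others sum to 58; max(0, 45 - 58) = 0.
Homeowner 2: others sum to 38; max(0, 45 - 38) = 7.
Homeowner 3: others sum to 49; max(0, 45 - 49) = 0.
Homeowner 4: others sum to 44; max(0, 45 - 44) = 1.
Total collected = 0 + 7 + 0 + 1 = 8.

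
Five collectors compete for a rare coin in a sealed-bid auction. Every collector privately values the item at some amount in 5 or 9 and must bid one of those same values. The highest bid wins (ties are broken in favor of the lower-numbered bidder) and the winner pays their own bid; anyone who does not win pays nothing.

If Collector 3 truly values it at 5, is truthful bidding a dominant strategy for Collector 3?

Check each profile of the others' bids and compare truth against every alternative bid.
Others bid (5, 5, 5, 5): truth gives 0, best alternative gives -4.
Others bid (5, 5, 5, 9): truth gives 0, best alternative gives -4.
Others bid (5, 5, 9, 5): truth gives 0, best alternative gives -4.
Others bid (5, 5, 9, 9): truth gives 0, best alternative gives -4.
Others bid (5, 9, 5, 5): truth gives 0, best alternative gives 0.
Others bid (5, 9, 5, 9): truth gives 0, best alternative gives 0.
(Remaining 10 profiles checked similarly; truth is weakly best in each.)
In every case the truthful bid is at least as good as any alternative, so it is a dominant strategy.

Yes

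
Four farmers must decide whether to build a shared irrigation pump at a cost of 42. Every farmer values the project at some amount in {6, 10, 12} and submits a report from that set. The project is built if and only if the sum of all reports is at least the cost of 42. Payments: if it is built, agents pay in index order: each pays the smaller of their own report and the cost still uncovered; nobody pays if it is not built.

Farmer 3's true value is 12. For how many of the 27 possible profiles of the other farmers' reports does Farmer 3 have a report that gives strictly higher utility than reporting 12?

7

Others report (10, 10, 12): truth gives 0; report 10 gives 2 > 0. Violating.
Others report (10, 12, 10): truth gives 0; report 10 gives 2 > 0. Violating.
Others report (10, 12, 12): truth gives 0; report 10 gives 2 > 0. Violating.
Others report (12, 10, 10): truth gives 0; report 10 gives 2 > 0. Violating.
Others report (6, 6, 6): truth gives 0; no alternative beats it.
Others report (6, 6, 10): truth gives 0; no alternative beats it.
(Checking all 27 profiles: 7 have a profitable deviation, 20 do not.)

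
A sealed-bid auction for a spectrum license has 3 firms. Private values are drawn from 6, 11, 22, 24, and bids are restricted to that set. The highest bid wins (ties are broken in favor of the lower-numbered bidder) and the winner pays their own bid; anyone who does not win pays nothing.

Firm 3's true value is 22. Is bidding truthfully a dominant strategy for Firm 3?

No

Consider the case where Firm 1 bids 6 and Firm 2 bids 6.
Truthful bid 22: wins, pays 22, utility 22 - 22 = 0.
Bid 11 instead: wins, pays 11, utility 22 - 11 = 11.
Since 11 > 0, bidding 11 is strictly better here, so truthful bidding is not dominant.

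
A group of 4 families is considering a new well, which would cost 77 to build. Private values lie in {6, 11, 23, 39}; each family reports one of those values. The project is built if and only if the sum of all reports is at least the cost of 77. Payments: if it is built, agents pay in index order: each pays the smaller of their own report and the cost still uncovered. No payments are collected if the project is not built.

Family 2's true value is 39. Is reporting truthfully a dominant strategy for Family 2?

No

Consider the case where Family 1 reports 6, Family 3 reports 11 and Family 4 reports 39.
Truthful report 39: project built, pays 39, utility 39 - 39 = 0.
Report 23 instead: project built, pays 23, utility 39 - 23 = 16.
Since 16 > 0, reporting 23 is strictly better here, so truthful reporting is not dominant.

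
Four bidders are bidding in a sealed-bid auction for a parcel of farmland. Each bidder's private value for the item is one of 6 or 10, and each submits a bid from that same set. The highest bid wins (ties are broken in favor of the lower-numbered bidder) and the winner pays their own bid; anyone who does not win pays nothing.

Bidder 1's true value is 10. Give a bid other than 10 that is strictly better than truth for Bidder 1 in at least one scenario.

6

Suppose Bidder 2 bids 6, Bidder 3 bids 6 and Bidder 4 bids 6.
Bid 10: wins, pays 10, utility 10 - 10 = 0.
Bid 6: wins, pays 6, utility 10 - 6 = 4.
So bidding 6 beats truth here (4 > 0).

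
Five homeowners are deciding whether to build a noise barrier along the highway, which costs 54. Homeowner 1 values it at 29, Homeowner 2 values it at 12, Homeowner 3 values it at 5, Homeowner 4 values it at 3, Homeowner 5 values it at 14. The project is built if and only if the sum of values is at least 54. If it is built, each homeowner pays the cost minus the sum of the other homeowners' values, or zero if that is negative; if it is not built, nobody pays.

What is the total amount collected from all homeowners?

Total value 63 ≥ cost 54, so it is built.
Homeowner 1: others sum to 34; max(0, 54 - 34) = 20.
Homeowner 2: others sum to 51; max(0, 54 - 51) = 3.
Homeowner 3: others sum to 58; max(0, 54 - 58) = 0.
Homeowner 4: others sum to 60; max(0, 54 - 60) = 0.
Homeowner 5: others sum to 49; max(0, 54 - 49) = 5.
Total collected = 20 + 3 + 0 + 0 + 5 = 28.

28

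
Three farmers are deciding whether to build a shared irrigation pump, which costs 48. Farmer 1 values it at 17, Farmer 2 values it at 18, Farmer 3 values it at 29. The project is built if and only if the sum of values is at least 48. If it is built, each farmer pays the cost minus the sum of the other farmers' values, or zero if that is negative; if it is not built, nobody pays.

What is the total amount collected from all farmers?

Total value 64 ≥ cost 48, so it is built.
Farmer 1: others sum to 47; max(0, 48 - 47) = 1.
Farmer 2: others sum to 46; max(0, 48 - 46) = 2.
Farmer 3: others sum to 35; max(0, 48 - 35) = 13.
Total collected = 1 + 2 + 13 = 16.

16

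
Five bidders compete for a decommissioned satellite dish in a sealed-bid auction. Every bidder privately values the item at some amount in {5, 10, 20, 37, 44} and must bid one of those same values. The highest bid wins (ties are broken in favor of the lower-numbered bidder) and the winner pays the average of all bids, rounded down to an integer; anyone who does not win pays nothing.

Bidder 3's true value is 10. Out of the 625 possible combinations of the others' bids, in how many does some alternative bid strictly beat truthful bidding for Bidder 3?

2

Others bid (5, 10, 5, 5): truth gives 0; bid 20 gives 1 > 0. Violating.
Others bid (10, 5, 5, 5): truth gives 0; bid 20 gives 1 > 0. Violating.
Others bid (5, 5, 5, 5): truth gives 4; no alternative beats it.
Others bid (5, 5, 5, 10): truth gives 3; no alternative beats it.
(Checking all 625 profiles: 2 have a profitable deviation, 623 do not.)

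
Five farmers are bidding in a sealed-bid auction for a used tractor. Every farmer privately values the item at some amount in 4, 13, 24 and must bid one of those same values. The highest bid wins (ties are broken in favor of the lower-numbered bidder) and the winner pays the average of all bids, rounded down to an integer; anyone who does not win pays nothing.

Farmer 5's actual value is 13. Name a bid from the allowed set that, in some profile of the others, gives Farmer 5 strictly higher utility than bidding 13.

Suppose Farmer 1 bids 4, Farmer 2 bids 4, Farmer 3 bids 4 and Farmer 4 bids 13.
Bid 13: loses, pays 0, utility 0.
Bid 24: wins, pays 9, utility 13 - 9 = 4.
So bidding 24 beats truth here (4 > 0).

24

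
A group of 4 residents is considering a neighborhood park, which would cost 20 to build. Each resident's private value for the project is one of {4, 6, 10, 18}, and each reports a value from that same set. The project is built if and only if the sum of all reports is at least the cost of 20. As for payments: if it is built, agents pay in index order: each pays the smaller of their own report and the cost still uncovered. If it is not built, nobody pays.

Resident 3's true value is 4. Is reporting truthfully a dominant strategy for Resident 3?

Yes

Check each profile of the others' reports and compare truth against every alternative report.
Others report (4, 4, 6): truth gives 0, best alternative gives -2.
Others report (4, 4, 10): truth gives 0, best alternative gives -2.
Others report (4, 4, 18): truth gives 0, best alternative gives -2.
Others report (4, 6, 4): truth gives 0, best alternative gives -2.
Others report (4, 6, 6): truth gives 0, best alternative gives -2.
Others report (4, 6, 10): truth gives 0, best alternative gives -2.
(Remaining 58 profiles checked similarly; truth is weakly best in each.)
In every case the truthful report is at least as good as any alternative, so it is a dominant strategy.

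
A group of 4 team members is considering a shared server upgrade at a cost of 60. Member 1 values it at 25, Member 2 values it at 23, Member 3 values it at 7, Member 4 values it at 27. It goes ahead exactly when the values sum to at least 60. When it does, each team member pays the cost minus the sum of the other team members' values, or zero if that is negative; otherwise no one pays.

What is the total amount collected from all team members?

9

Total value 82 ≥ cost 60, so it is built.
Member 1: others sum to 57; max(0, 60 - 57) = 3.
Member 2: others sum to 59; max(0, 60 - 59) = 1.
Member 3: others sum to 75; max(0, 60 - 75) = 0.
Member 4: others sum to 55; max(0, 60 - 55) = 5.
Total collected = 3 + 1 + 0 + 5 = 9.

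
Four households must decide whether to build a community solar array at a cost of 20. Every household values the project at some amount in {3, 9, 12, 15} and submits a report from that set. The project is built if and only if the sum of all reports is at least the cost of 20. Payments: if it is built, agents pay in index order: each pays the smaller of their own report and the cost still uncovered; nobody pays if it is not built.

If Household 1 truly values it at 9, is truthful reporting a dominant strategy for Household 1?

No

Consider the case where Household 2 reports 3, Household 3 reports 3 and Household 4 reports 12.
Truthful report 9: project built, pays 9, utility 9 - 9 = 0.
Report 3 instead: project built, pays 3, utility 9 - 3 = 6.
Since 6 > 0, reporting 3 is strictly better here, so truthful reporting is not dominant.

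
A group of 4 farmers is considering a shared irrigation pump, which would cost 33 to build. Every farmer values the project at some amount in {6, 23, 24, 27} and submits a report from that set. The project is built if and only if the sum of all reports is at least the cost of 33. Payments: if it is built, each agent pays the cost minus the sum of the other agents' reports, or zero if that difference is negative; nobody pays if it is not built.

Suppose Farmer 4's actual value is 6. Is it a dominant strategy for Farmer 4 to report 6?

Yes

Check each profile of the others' reports and compare truth against every alternative report.
Others report (6, 6, 6): truth gives 0, best alternative gives -9.
Others report (6, 6, 23): truth gives 6, best alternative gives 6.
Others report (6, 6, 24): truth gives 6, best alternative gives 6.
Others report (6, 6, 27): truth gives 6, best alternative gives 6.
Others report (6, 23, 6): truth gives 6, best alternative gives 6.
Others report (6, 23, 23): truth gives 6, best alternative gives 6.
(Remaining 58 profiles checked similarly; truth is weakly best in each.)
In every case the truthful report is at least as good as any alternative, so it is a dominant strategy.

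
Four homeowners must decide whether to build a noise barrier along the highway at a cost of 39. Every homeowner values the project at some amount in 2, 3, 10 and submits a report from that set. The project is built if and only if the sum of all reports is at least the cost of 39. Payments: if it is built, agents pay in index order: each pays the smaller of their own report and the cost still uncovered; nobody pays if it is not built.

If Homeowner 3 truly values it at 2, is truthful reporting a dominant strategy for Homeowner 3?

Yes

Check each profile of the others' reports and compare truth against every alternative report.
Others report (2, 2, 2): truth gives 0, best alternative gives 0.
Others report (2, 2, 3): truth gives 0, best alternative gives 0.
Others report (2, 2, 10): truth gives 0, best alternative gives 0.
Others report (2, 3, 2): truth gives 0, best alternative gives 0.
Others report (2, 3, 3): truth gives 0, best alternative gives 0.
Others report (2, 3, 10): truth gives 0, best alternative gives 0.
(Remaining 21 profiles checked similarly; truth is weakly best in each.)
In every case the truthful report is at least as good as any alternative, so it is a dominant strategy.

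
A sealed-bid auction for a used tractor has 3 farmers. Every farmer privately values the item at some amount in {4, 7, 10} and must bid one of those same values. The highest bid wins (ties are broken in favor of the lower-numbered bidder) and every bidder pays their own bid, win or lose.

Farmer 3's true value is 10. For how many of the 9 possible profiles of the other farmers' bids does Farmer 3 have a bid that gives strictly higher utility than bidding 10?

6

Others bid (4, 4): truth gives 0; bid 7 gives 3 > 0. Violating.
Others bid (4, 10): truth gives -10; bid 4 gives -4 > -10. Violating.
Others bid (7, 10): truth gives -10; bid 4 gives -4 > -10. Violating.
Others bid (10, 4): truth gives -10; bid 4 gives -4 > -10. Violating.
Others bid (4, 7): truth gives 0; no alternative beats it.
Others bid (7, 4): truth gives 0; no alternative beats it.
(Checking all 9 profiles: 6 have a profitable deviation, 3 do not.)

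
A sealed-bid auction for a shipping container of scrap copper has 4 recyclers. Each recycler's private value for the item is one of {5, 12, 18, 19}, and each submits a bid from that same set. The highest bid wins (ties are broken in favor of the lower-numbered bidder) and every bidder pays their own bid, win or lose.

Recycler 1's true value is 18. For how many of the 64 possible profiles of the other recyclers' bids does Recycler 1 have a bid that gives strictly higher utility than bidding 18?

45

Others bid (5, 5, 5): truth gives 0; bid 5 gives 13 > 0. Violating.
Others bid (5, 5, 12): truth gives 0; bid 12 gives 6 > 0. Violating.
Others bid (5, 5, 19): truth gives -18; bid 19 gives -1 > -18. Violating.
Others bid (5, 12, 5): truth gives 0; bid 12 gives 6 > 0. Violating.
Others bid (5, 5, 18): truth gives 0; no alternative beats it.
Others bid (5, 12, 18): truth gives 0; no alternative beats it.
(Checking all 64 profiles: 45 have a profitable deviation, 19 do not.)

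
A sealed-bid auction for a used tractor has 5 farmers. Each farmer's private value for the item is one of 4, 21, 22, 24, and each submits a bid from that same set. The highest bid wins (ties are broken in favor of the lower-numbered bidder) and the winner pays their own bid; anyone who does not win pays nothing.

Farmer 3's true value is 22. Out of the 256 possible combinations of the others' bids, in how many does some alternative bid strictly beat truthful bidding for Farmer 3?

4

Others bid (4, 4, 4, 4): truth gives 0; bid 21 gives 1 > 0. Violating.
Others bid (4, 4, 4, 21): truth gives 0; bid 21 gives 1 > 0. Violating.
Others bid (4, 4, 21, 4): truth gives 0; bid 21 gives 1 > 0. Violating.
Others bid (4, 4, 21, 21): truth gives 0; bid 21 gives 1 > 0. Violating.
Others bid (4, 4, 4, 22): truth gives 0; no alternative beats it.
Others bid (4, 4, 4, 24): truth gives 0; no alternative beats it.
(Checking all 256 profiles: 4 have a profitable deviation, 252 do not.)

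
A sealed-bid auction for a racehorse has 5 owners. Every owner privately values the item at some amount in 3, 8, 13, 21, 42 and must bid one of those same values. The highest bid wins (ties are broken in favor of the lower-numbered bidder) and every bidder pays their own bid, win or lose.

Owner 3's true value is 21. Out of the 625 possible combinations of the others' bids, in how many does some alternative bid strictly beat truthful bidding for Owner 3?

Others bid (3, 3, 3, 3): truth gives 0; bid 8 gives 13 > 0. Violating.
Others bid (3, 3, 3, 8): truth gives 0; bid 8 gives 13 > 0. Violating.
Others bid (3, 3, 3, 13): truth gives 0; bid 13 gives 8 > 0. Violating.
Others bid (3, 3, 3, 42): truth gives -21; bid 3 gives -3 > -21. Violating.
Others bid (3, 3, 3, 21): truth gives 0; no alternative beats it.
Others bid (3, 3, 8, 21): truth gives 0; no alternative beats it.
(Checking all 625 profiles: 517 have a profitable deviation, 108 do not.)

517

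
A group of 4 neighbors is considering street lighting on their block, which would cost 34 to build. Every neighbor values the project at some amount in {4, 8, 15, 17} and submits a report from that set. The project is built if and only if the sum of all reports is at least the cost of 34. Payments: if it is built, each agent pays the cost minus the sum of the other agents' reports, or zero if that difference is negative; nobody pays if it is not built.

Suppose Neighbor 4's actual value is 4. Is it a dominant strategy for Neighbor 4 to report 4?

Check each profile of the others' reports and compare truth against every alternative report.
Others report (4, 8, 15): truth gives 0, best alternative gives -3.
Others report (4, 15, 8): truth gives 0, best alternative gives -3.
Others report (8, 4, 15): truth gives 0, best alternative gives -3.
Others report (8, 15, 4): truth gives 0, best alternative gives -3.
Others report (15, 4, 8): truth gives 0, best alternative gives -3.
Others report (15, 8, 4): truth gives 0, best alternative gives -3.
(Remaining 58 profiles checked similarly; truth is weakly best in each.)
In every case the truthful report is at least as good as any alternative, so it is a dominant strategy.

Yes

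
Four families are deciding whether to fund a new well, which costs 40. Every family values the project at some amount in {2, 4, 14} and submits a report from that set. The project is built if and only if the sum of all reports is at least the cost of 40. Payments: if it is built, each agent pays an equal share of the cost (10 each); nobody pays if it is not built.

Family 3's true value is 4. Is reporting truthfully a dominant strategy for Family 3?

Check each profile of the others' reports and compare truth against every alternative report.
Others report (14, 14, 14): truth gives -6, best alternative gives -6.
Others report (2, 2, 2): truth gives 0, best alternative gives 0.
Others report (2, 2, 4): truth gives 0, best alternative gives 0.
Others report (2, 2, 14): truth gives 0, best alternative gives 0.
Others report (2, 4, 2): truth gives 0, best alternative gives 0.
Others report (2, 4, 4): truth gives 0, best alternative gives 0.
(Remaining 21 profiles checked similarly; truth is weakly best in each.)
In every case the truthful report is at least as good as any alternative, so it is a dominant strategy.

Yes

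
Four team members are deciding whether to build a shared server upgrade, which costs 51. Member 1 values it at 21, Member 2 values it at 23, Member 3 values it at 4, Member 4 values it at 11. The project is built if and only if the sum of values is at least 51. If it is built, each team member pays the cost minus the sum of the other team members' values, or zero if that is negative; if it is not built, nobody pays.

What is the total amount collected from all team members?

Total value 59 ≥ cost 51, so it is built.
Member 1: others sum to 38; max(0, 51 - 38) = 13.
Member 2: others sum to 36; max(0, 51 - 36) = 15.
Member 3: others sum to 55; max(0, 51 - 55) = 0.
Member 4: others sum to 48; max(0, 51 - 48) = 3.
Total collected = 13 + 15 + 0 + 3 = 31.

31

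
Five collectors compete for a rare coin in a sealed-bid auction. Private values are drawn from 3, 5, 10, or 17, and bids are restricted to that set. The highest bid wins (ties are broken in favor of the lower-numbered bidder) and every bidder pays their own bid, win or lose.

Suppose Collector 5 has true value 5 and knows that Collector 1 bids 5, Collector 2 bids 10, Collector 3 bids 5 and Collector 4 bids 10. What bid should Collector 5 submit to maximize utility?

3

Bid 3: loses but pays 3, utility -3.
Bid 5: loses but pays 5, utility -5.
Bid 10: loses but pays 10, utility -10.
Bid 17: wins, pays 17, utility 5 - 17 = -12.
The best choice is 3 with utility -3.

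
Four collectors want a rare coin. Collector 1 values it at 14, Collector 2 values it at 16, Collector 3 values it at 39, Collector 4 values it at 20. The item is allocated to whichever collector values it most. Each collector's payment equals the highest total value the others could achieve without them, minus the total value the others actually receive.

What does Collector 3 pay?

Collector 3 has the highest value and receives the item.
Without Collector 3, the item would go to the next-highest value, 20, so the others could achieve 20.
With Collector 3 present and winning, the others receive nothing, so their total is 0.
Payment = 20 - 0 = 20.

20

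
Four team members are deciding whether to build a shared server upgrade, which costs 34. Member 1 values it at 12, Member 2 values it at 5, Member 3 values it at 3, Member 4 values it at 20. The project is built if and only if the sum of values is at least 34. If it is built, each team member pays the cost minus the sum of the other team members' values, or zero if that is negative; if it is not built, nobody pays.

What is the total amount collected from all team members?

20

Total value 40 ≥ cost 34, so it is built.
Member 1: others sum to 28; max(0, 34 - 28) = 6.
Member 2: others sum to 35; max(0, 34 - 35) = 0.
Member 3: others sum to 37; max(0, 34 - 37) = 0.
Member 4: others sum to 20; max(0, 34 - 20) = 14.
Total collected = 6 + 0 + 0 + 14 = 20.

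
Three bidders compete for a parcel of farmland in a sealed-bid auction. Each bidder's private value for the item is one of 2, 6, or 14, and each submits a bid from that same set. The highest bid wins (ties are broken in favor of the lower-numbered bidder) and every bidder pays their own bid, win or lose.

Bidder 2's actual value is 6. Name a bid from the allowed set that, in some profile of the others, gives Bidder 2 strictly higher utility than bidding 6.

2

Suppose Bidder 1 bids 2 and Bidder 3 bids 14.
Bid 6: loses but pays 6, utility -6.
Bid 2: loses but pays 2, utility -2.
So bidding 2 beats truth here (-2 > -6).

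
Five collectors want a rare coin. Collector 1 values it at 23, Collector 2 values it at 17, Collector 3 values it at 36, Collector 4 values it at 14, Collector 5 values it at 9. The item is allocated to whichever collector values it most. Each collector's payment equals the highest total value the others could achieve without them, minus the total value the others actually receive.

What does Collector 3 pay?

23

Collector 3 has the highest value and receives the item.
Without Collector 3, the item would go to the next-highest value, 23, so the others could achieve 23.
With Collector 3 present and winning, the others receive nothing, so their total is 0.
Payment = 23 - 0 = 23.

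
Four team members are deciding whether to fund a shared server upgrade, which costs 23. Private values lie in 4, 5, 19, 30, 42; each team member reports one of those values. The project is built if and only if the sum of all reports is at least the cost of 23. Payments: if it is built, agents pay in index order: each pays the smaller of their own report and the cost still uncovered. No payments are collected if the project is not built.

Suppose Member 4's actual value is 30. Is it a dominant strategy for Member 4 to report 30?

Check each profile of the others' reports and compare truth against every alternative report.
Others report (4, 4, 19): truth gives 30, best alternative gives 30.
Others report (4, 4, 30): truth gives 30, best alternative gives 30.
Others report (4, 4, 42): truth gives 30, best alternative gives 30.
Others report (4, 5, 19): truth gives 30, best alternative gives 30.
Others report (4, 5, 30): truth gives 30, best alternative gives 30.
Others report (4, 5, 42): truth gives 30, best alternative gives 30.
(Remaining 119 profiles checked similarly; truth is weakly best in each.)
In every case the truthful report is at least as good as any alternative, so it is a dominant strategy.

Yes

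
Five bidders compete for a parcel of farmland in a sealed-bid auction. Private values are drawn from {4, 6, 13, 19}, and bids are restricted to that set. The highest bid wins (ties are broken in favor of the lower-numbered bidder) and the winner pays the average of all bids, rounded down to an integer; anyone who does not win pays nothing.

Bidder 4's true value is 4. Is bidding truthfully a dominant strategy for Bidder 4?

Yes

Check each profile of the others' bids and compare truth against every alternative bid.
Others bid (4, 4, 4, 4): truth gives 0, best alternative gives 0.
Others bid (4, 4, 4, 6): truth gives 0, best alternative gives 0.
Others bid (4, 4, 4, 13): truth gives 0, best alternative gives 0.
Others bid (4, 4, 4, 19): truth gives 0, best alternative gives 0.
Others bid (4, 4, 6, 4): truth gives 0, best alternative gives 0.
Others bid (4, 4, 6, 6): truth gives 0, best alternative gives 0.
(Remaining 250 profiles checked similarly; truth is weakly best in each.)
In every case the truthful bid is at least as good as any alternative, so it is a dominant strategy.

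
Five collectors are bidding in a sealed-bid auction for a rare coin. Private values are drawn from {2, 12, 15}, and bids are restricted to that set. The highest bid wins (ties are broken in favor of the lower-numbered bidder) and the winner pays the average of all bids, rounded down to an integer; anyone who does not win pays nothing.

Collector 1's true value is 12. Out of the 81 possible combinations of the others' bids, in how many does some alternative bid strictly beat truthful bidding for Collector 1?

Others bid (2, 2, 2, 2): truth gives 8; bid 2 gives 10 > 8. Violating.
Others bid (2, 2, 2, 15): truth gives 0; bid 15 gives 5 > 0. Violating.
Others bid (2, 2, 12, 15): truth gives 0; bid 15 gives 3 > 0. Violating.
Others bid (2, 2, 15, 2): truth gives 0; bid 15 gives 5 > 0. Violating.
Others bid (2, 2, 2, 12): truth gives 6; no alternative beats it.
Others bid (2, 2, 12, 2): truth gives 6; no alternative beats it.
(Checking all 81 profiles: 47 have a profitable deviation, 34 do not.)

47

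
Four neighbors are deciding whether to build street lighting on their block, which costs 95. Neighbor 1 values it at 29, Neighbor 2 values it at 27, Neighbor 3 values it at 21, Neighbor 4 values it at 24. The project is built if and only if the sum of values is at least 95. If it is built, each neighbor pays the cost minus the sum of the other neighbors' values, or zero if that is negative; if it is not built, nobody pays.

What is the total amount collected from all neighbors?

77

Total value 101 ≥ cost 95, so it is built.
Neighbor 1: others sum to 72; max(0, 95 - 72) = 23.
Neighbor 2: others sum to 74; max(0, 95 - 74) = 21.
Neighbor 3: others sum to 80; max(0, 95 - 80) = 15.
Neighbor 4: others sum to 77; max(0, 95 - 77) = 18.
Total collected = 23 + 21 + 15 + 18 = 77.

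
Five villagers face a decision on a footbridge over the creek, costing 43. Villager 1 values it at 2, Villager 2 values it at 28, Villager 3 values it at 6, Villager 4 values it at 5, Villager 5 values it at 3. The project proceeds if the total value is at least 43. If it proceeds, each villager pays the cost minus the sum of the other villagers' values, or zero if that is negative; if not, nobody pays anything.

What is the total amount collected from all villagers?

Total value 44 ≥ cost 43, so it is built.
Villager 1: others sum to 42; max(0, 43 - 42) = 1.
Villager 2: others sum to 16; max(0, 43 - 16) = 27.
Villager 3: others sum to 38; max(0, 43 - 38) = 5.
Villager 4: others sum to 39; max(0, 43 - 39) = 4.
Villager 5: others sum to 41; max(0, 43 - 41) = 2.
Total collected = 1 + 27 + 5 + 4 + 2 = 39.

39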